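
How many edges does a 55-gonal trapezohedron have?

The n-trapezohedron (dual of the n-antiprism) has V = 2·55 + 2 = 112, E = 4·55 = 220, F = 2·55 = 110.

220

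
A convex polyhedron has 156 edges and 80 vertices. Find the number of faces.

Here V − E + F = 2.
F = 2 − V + E = 2 − 80 + 156 = 78.

78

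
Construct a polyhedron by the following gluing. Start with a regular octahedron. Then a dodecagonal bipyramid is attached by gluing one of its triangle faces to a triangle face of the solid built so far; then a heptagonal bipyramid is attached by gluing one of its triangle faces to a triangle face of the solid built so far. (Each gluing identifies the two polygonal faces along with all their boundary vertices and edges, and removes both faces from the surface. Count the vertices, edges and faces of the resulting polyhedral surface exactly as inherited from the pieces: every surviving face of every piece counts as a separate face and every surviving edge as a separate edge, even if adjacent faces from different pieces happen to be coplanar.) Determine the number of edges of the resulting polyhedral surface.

63

A regular octahedron: V=6, E=12, F=8.
Attach a dodecagonal bipyramid (V=14, E=36, F=24) along a 3-gon: merge 3 vertices and 3 edges, delete both glued faces → V=17, E=45, F=30.
Attach a heptagonal bipyramid (V=9, E=21, F=14) along a 3-gon: merge 3 vertices and 3 edges, delete both glued faces → V=23, E=63, F=42.
Check: V − E + F = 23 − 63 + 42 = 2.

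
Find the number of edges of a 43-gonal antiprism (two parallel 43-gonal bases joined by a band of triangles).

172

An antiprism on an n-gon has two n-gon caps and 2n triangles: V = 2·43 = 86, E = 4·43 = 172, F = 2·43 + 2 = 88.
Check: V − E + F = 86 − 172 + 88 = 2.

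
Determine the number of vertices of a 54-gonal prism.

A prism on an n-gon has two n-gon bases and n rectangular sides: V = 2·54 = 108, E = 3·54 = 162, F = 54 + 2 = 56.

108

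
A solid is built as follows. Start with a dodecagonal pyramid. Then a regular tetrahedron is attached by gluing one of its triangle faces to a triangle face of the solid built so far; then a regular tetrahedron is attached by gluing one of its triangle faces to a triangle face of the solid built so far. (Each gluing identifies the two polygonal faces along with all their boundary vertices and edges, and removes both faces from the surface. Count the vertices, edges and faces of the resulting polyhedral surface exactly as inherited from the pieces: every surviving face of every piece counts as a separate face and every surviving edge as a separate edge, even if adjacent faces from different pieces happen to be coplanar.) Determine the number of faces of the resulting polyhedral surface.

17

A dodecagonal pyramid: V=13, E=24, F=13.
Attach a regular tetrahedron (V=4, E=6, F=4) along a 3-gon: merge 3 vertices and 3 edges, delete both glued faces → V=14, E=27, F=15.
Attach a regular tetrahedron (V=4, E=6, F=4) along a 3-gon: merge 3 vertices and 3 edges, delete both glued faces → V=15, E=30, F=17.
Check: V − E + F = 15 − 30 + 17 = 2.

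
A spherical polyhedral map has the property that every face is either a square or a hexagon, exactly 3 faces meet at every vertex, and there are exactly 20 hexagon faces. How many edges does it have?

Let x be the number of squares; then F = 20 + x.
Edge–face incidences: 2E = 6·20 + 4·x = 120 + 4x.
Every vertex has degree 3, so 3V = 2E.
Euler: V − E + F = 2 ⇒ (2E)/3 − E + (20 + x) = 2.
Multiply by 6: 2·(2E) − 3·(2E) + 6·(20 + x) = 12, i.e. 120 + 6x − (120 + 4x) = 12.
Collecting terms: 2x = 12, so x = 6.
Then 2E = 120 + 4·6 = 144, so E = 72, V = 2E/3 = 48, F = 20 + 6 = 26.

72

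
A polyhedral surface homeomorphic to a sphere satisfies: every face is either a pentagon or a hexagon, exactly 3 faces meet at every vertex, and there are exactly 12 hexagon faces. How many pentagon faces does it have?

12

Let x be the number of pentagons; then F = 12 + x.
Edge–face incidences: 2E = 6·12 + 5·x = 72 + 5x.
Every vertex has degree 3, so 3V = 2E.
Euler: V − E + F = 2 ⇒ (2E)/3 − E + (12 + x) = 2.
Multiply by 6: 2·(2E) − 3·(2E) + 6·(12 + x) = 12, i.e. 72 + 6x − (72 + 5x) = 12.
Collecting terms: x = 12.
Then 2E = 72 + 5·12 = 132, so E = 66, V = 2E/3 = 44, F = 12 + 12 = 24.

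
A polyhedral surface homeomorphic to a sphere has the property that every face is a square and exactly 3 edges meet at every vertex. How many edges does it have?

Each face has 4 edges and each edge borders two faces, so 2E = 4F.
Each vertex has degree 3, so 3V = 2E and hence V = 4F/3.
Euler: V − E + F = 2 ⇒ (4F/3) − (4F/2) + F = 2.
Multiply by 6: (8 − 12 + 6)F = 12, i.e. 2F = 12.
So F = 6, E = 4·6/2 = 12, V = 4·6/3 = 8.

12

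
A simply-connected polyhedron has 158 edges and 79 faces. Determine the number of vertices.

81

Here V − E + F = 2.
V = 2 + E − F = 2 + 158 − 79 = 81.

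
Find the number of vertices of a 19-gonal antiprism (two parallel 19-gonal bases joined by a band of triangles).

An antiprism on an n-gon has two n-gon caps and 2n triangles: V = 2·19 = 38, E = 4·19 = 76, F = 2·19 + 2 = 40.

38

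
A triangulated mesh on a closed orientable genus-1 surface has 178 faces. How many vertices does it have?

89

χ = 2 − 2·1 = 0, and every face is a triangle so 3F = 2E.
E = 3·178/2 = 267. Then V = 0 + E − F = 0 + 267 − 178 = 89.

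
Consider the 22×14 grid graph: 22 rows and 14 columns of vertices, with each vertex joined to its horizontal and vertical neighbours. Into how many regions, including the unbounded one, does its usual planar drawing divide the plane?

274

The grid has V = 22·14 = 308 vertices and E = 22·13 + 14·21 = 580 edges.
F = 2 − V + E = 2 − 308 + 580 = 274.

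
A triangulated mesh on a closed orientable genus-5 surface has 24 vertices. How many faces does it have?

χ = 2 − 2·5 = -8, and every face is a triangle so 3F = 2E.
V − E + F = -8 with E = 3F/2 gives 24 − (3/2 − 1)·F = -8, so F = 64 and E = 96.

64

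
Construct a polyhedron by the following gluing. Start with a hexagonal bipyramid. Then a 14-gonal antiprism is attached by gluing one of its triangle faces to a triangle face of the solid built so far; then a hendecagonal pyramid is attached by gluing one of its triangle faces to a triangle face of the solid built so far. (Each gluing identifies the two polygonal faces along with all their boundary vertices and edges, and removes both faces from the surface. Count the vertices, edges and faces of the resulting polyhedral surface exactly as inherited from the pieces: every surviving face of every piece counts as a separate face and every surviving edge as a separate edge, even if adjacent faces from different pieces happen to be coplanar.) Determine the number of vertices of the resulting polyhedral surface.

42

A hexagonal bipyramid: V=8, E=18, F=12.
Attach a 14-gonal antiprism (V=28, E=56, F=30) along a 3-gon: merge 3 vertices and 3 edges, delete both glued faces → V=33, E=71, F=40.
Attach a hendecagonal pyramid (V=12, E=22, F=12) along a 3-gon: merge 3 vertices and 3 edges, delete both glued faces → V=42, E=90, F=50.
Check: V − E + F = 42 − 90 + 50 = 2.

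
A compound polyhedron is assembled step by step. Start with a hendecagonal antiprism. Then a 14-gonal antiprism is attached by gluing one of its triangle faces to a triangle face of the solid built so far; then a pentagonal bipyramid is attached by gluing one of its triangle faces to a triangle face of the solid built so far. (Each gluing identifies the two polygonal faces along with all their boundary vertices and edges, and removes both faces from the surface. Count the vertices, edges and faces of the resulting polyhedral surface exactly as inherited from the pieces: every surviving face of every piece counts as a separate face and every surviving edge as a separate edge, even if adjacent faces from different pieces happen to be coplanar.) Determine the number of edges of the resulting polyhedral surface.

A hendecagonal antiprism: V=22, E=44, F=24.
Attach a 14-gonal antiprism (V=28, E=56, F=30) along a 3-gon: merge 3 vertices and 3 edges, delete both glued faces → V=47, E=97, F=52.
Attach a pentagonal bipyramid (V=7, E=15, F=10) along a 3-gon: merge 3 vertices and 3 edges, delete both glued faces → V=51, E=109, F=60.
Check: V − E + F = 51 − 109 + 60 = 2.

109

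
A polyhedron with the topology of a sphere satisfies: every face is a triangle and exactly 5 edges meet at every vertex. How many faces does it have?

20

Each face has 3 edges and each edge borders two faces, so 2E = 3F.
Each vertex has degree 5, so 5V = 2E and hence V = 3F/5.
Euler: V − E + F = 2 ⇒ (3F/5) − (3F/2) + F = 2.
Multiply by 10: (6 − 15 + 10)F = 20, i.e. 1F = 20.
So F = 20, E = 3·20/2 = 30, V = 3·20/5 = 12.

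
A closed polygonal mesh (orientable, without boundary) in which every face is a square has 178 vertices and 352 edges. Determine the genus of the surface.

Every face is a square and each edge borders two faces, so 4F = 2·352, giving F = 176.
χ = V − E + F = 178 − 352 + 176 = 2.
For a closed orientable surface χ = 2 − 2g, so g = (2 − (2))/2 = 0.

0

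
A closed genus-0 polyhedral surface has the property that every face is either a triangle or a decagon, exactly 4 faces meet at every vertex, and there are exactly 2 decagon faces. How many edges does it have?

Let x be the number of triangles; then F = 2 + x.
Edge–face incidences: 2E = 10·2 + 3·x = 20 + 3x.
Every vertex has degree 4, so 4V = 2E.
Euler: V − E + F = 2 ⇒ (2E)/4 − E + (2 + x) = 2.
Multiply by 8: 2·(2E) − 4·(2E) + 8·(2 + x) = 16, i.e. 16 + 8x − 2·(20 + 3x) = 16.
Collecting terms: 2x − 24 = 16, so 2x = 40, so x = 20.
Then 2E = 20 + 3·20 = 80, so E = 40, V = 2E/4 = 20, F = 2 + 20 = 22.

40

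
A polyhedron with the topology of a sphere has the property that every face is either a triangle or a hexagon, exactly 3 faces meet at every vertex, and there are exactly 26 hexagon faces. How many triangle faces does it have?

Let x be the number of triangles; then F = 26 + x.
Edge–face incidences: 2E = 6·26 + 3·x = 156 + 3x.
Every vertex has degree 3, so 3V = 2E.
Euler: V − E + F = 2 ⇒ (2E)/3 − E + (26 + x) = 2.
Multiply by 6: 2·(2E) − 3·(2E) + 6·(26 + x) = 12, i.e. 156 + 6x − (156 + 3x) = 12.
Collecting terms: 3x = 12, so x = 4.
Then 2E = 156 + 3·4 = 168, so E = 84, V = 2E/3 = 56, F = 26 + 4 = 30.

4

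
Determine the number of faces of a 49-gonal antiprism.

100

An antiprism on an n-gon has two n-gon caps and 2n triangles: V = 2·49 = 98, E = 4·49 = 196, F = 2·49 + 2 = 100.
Check: V − E + F = 98 − 196 + 100 = 2.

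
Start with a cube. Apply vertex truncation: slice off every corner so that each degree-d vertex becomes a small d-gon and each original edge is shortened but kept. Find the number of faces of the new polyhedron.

14

The base solid has V = 8, E = 12, F = 6.
Truncation replaces each original edge-end by a new vertex, so V′ = 2E = 24.
Each original edge survives, and each old vertex of degree d contributes d new edges; summing degrees gives Σd = 2E, so E′ = E + 2E = 3E = 36.
Each original face survives and each original vertex becomes one new face: F′ = F + V = 14.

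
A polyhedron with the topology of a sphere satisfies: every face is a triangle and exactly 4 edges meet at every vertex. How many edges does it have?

12

Each face has 3 edges and each edge borders two faces, so 2E = 3F.
Each vertex has degree 4, so 4V = 2E and hence V = 3F/4.
Euler: V − E + F = 2 ⇒ (3F/4) − (3F/2) + F = 2.
Multiply by 8: (6 − 12 + 8)F = 16, i.e. 2F = 16.
So F = 8, E = 3·8/2 = 12, V = 3·8/4 = 6.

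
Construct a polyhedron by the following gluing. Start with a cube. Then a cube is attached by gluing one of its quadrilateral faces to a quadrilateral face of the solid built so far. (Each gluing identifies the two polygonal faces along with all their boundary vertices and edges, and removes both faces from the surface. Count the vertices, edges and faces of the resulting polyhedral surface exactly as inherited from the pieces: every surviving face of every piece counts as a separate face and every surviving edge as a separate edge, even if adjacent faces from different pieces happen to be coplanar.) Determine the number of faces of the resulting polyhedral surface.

10

A cube: V=8, E=12, F=6.
Attach a cube (V=8, E=12, F=6) along a 4-gon: merge 4 vertices and 4 edges, delete both glued faces → V=12, E=20, F=10.
Check: V − E + F = 12 − 20 + 10 = 2.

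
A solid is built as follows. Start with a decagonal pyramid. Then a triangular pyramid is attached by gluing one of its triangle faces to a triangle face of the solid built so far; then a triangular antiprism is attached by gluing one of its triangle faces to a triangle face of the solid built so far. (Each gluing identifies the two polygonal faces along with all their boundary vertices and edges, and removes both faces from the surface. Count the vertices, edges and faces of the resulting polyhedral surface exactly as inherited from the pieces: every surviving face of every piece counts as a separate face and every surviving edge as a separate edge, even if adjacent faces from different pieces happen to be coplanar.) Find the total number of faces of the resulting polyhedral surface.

A decagonal pyramid: V=11, E=20, F=11.
Attach a triangular pyramid (V=4, E=6, F=4) along a 3-gon: merge 3 vertices and 3 edges, delete both glued faces → V=12, E=23, F=13.
Attach a triangular antiprism (V=6, E=12, F=8) along a 3-gon: merge 3 vertices and 3 edges, delete both glued faces → V=15, E=32, F=19.
Check: V − E + F = 15 − 32 + 19 = 2.

19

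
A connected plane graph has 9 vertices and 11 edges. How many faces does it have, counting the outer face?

Euler's formula for a connected plane graph: V − E + F = 2, so F = 2 − 9 + 11 = 4.

4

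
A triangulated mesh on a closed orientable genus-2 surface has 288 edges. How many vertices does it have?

χ = 2 − 2·2 = -2, and every face is a triangle so 3F = 2E.
F = 2E/3 = 192. Then V = -2 + E − F = -2 + 288 − 192 = 94.

94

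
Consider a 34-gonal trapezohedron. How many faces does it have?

The n-trapezohedron (dual of the n-antiprism) has V = 2·34 + 2 = 70, E = 4·34 = 136, F = 2·34 = 68.

68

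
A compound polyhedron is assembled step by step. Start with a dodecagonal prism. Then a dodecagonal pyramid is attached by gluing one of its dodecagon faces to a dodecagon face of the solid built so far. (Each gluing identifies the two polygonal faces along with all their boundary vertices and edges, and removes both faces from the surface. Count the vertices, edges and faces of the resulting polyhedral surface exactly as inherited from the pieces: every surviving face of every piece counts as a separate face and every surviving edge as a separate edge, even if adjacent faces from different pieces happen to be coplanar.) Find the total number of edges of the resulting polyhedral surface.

A dodecagonal prism: V=24, E=36, F=14.
Attach a dodecagonal pyramid (V=13, E=24, F=13) along a 12-gon: merge 12 vertices and 12 edges, delete both glued faces → V=25, E=48, F=25.
Check: V − E + F = 25 − 48 + 25 = 2.

48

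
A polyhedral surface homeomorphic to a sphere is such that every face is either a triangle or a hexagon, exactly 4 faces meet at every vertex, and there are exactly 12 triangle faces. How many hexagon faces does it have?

2

Let x be the number of hexagons; then F = 12 + x.
Edge–face incidences: 2E = 3·12 + 6·x = 36 + 6x.
Every vertex has degree 4, so 4V = 2E.
Euler: V − E + F = 2 ⇒ (2E)/4 − E + (12 + x) = 2.
Multiply by 8: 2·(2E) − 4·(2E) + 8·(12 + x) = 16, i.e. 96 + 8x − 2·(36 + 6x) = 16.
Collecting terms: −4x + 24 = 16, so −4x = −8, so x = 2.
Then 2E = 36 + 6·2 = 48, so E = 24, V = 2E/4 = 12, F = 12 + 2 = 14.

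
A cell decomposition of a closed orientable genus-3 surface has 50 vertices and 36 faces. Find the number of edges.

90

For a closed orientable surface of genus 3, χ = 2 − 2·3 = -4.
E = V + F − (-4) = 50 + 36 − (-4) = 90.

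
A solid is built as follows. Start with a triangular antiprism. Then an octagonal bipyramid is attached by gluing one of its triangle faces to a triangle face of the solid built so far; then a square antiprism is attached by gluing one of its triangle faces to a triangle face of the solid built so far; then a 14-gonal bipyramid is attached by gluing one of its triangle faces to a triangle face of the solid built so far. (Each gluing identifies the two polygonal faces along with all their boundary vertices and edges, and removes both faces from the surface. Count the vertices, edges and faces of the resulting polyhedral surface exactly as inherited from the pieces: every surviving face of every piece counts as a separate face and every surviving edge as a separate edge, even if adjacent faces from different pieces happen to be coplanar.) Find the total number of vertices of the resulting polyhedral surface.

A triangular antiprism: V=6, E=12, F=8.
Attach an octagonal bipyramid (V=10, E=24, F=16) along a 3-gon: merge 3 vertices and 3 edges, delete both glued faces → V=13, E=33, F=22.
Attach a square antiprism (V=8, E=16, F=10) along a 3-gon: merge 3 vertices and 3 edges, delete both glued faces → V=18, E=46, F=30.
Attach a 14-gonal bipyramid (V=16, E=42, F=28) along a 3-gon: merge 3 vertices and 3 edges, delete both glued faces → V=31, E=85, F=56.
Check: V − E + F = 31 − 85 + 56 = 2.

31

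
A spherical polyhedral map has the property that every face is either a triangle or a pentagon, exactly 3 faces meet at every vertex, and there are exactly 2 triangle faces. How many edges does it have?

18

Let x be the number of pentagons; then F = 2 + x.
Edge–face incidences: 2E = 3·2 + 5·x = 6 + 5x.
Every vertex has degree 3, so 3V = 2E.
Euler: V − E + F = 2 ⇒ (2E)/3 − E + (2 + x) = 2.
Multiply by 6: 2·(2E) − 3·(2E) + 6·(2 + x) = 12, i.e. 12 + 6x − (6 + 5x) = 12.
Collecting terms: x + 6 = 12, so x = 6.
Then 2E = 6 + 5·6 = 36, so E = 18, V = 2E/3 = 12, F = 2 + 6 = 8.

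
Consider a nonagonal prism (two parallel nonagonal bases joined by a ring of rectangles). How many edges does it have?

A prism on an n-gon has two n-gon bases and n rectangular sides: V = 2·9 = 18, E = 3·9 = 27, F = 9 + 2 = 11.

27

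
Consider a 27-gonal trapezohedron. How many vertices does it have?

56

The n-trapezohedron (dual of the n-antiprism) has V = 2·27 + 2 = 56, E = 4·27 = 108, F = 2·27 = 54.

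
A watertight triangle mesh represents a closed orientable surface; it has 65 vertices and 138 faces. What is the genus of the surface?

3

Every face is a triangle, so 2E = 3·138 = 414, giving E = 207.
χ = V − E + F = 65 − 207 + 138 = -4.
For a closed orientable surface χ = 2 − 2g, so g = (2 − (-4))/2 = 3.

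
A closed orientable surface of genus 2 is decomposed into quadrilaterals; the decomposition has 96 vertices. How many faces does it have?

χ = 2 − 2·2 = -2, and every face is a square so 4F = 2E.
V − E + F = -2 with E = 4F/2 gives 96 − (4/2 − 1)·F = -2, so F = 98 and E = 196.

98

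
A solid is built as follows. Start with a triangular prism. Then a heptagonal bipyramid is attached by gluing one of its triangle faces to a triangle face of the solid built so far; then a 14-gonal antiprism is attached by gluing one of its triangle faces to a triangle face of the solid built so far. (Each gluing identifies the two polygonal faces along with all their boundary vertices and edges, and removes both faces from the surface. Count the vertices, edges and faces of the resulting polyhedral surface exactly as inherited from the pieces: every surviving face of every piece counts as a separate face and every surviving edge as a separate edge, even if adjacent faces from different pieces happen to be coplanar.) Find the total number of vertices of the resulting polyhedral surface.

A triangular prism: V=6, E=9, F=5.
Attach a heptagonal bipyramid (V=9, E=21, F=14) along a 3-gon: merge 3 vertices and 3 edges, delete both glued faces → V=12, E=27, F=17.
Attach a 14-gonal antiprism (V=28, E=56, F=30) along a 3-gon: merge 3 vertices and 3 edges, delete both glued faces → V=37, E=80, F=45.
Check: V − E + F = 37 − 80 + 45 = 2.

37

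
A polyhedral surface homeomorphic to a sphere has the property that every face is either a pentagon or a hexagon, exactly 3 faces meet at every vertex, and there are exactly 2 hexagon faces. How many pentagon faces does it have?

Let x be the number of pentagons; then F = 2 + x.
Edge–face incidences: 2E = 6·2 + 5·x = 12 + 5x.
Every vertex has degree 3, so 3V = 2E.
Euler: V − E + F = 2 ⇒ (2E)/3 − E + (2 + x) = 2.
Multiply by 6: 2·(2E) − 3·(2E) + 6·(2 + x) = 12, i.e. 12 + 6x − (12 + 5x) = 12.
Collecting terms: x = 12.
Then 2E = 12 + 5·12 = 72, so E = 36, V = 2E/3 = 24, F = 2 + 12 = 14.

12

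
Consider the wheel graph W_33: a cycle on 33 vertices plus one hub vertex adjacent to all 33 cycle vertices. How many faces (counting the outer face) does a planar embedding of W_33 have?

34

W_33 has V = 33 + 1 = 34 vertices and E = 2·33 = 66 edges.
By Euler's formula F = 2 − V + E = 2 − 34 + 66 = 34.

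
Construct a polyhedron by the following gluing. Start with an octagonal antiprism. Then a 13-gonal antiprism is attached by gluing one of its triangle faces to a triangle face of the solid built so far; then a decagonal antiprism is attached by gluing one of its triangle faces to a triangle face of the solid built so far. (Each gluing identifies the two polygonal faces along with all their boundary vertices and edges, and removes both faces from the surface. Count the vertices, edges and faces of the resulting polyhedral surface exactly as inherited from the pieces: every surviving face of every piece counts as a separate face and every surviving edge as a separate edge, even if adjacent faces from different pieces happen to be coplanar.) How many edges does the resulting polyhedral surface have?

118

An octagonal antiprism: V=16, E=32, F=18.
Attach a 13-gonal antiprism (V=26, E=52, F=28) along a 3-gon: merge 3 vertices and 3 edges, delete both glued faces → V=39, E=81, F=44.
Attach a decagonal antiprism (V=20, E=40, F=22) along a 3-gon: merge 3 vertices and 3 edges, delete both glued faces → V=56, E=118, F=64.
Check: V − E + F = 56 − 118 + 64 = 2.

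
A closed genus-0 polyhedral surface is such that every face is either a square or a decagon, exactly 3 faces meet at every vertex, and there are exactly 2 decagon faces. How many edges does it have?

30

Let x be the number of squares; then F = 2 + x.
Edge–face incidences: 2E = 10·2 + 4·x = 20 + 4x.
Every vertex has degree 3, so 3V = 2E.
Euler: V − E + F = 2 ⇒ (2E)/3 − E + (2 + x) = 2.
Multiply by 6: 2·(2E) − 3·(2E) + 6·(2 + x) = 12, i.e. 12 + 6x − (20 + 4x) = 12.
Collecting terms: 2x − 8 = 12, so 2x = 20, so x = 10.
Then 2E = 20 + 4·10 = 60, so E = 30, V = 2E/3 = 20, F = 2 + 10 = 12.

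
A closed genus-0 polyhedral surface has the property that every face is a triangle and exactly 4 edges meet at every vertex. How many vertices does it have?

6

Each face has 3 edges and each edge borders two faces, so 2E = 3F.
Each vertex has degree 4, so 4V = 2E and hence V = 3F/4.
Euler: V − E + F = 2 ⇒ (3F/4) − (3F/2) + F = 2.
Multiply by 8: (6 − 12 + 8)F = 16, i.e. 2F = 16.
So F = 8, E = 3·8/2 = 12, V = 3·8/4 = 6.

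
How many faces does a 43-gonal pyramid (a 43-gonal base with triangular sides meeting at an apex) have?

A pyramid on an n-gon base has one n-gon and n triangles: V = 43 + 1 = 44, E = 2·43 = 86, F = 43 + 1 = 44.
Check: V − E + F = 44 − 86 + 44 = 2.

44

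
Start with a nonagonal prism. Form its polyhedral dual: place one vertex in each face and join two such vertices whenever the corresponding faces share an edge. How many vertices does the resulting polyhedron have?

The base solid has V = 18, E = 27, F = 11.
The dual swaps V and F and preserves E: V′ = F = 11, E′ = E = 27, F′ = V = 18.

11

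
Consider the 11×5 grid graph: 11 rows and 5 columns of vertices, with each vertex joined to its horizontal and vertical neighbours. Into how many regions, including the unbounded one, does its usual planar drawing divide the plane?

The grid has V = 11·5 = 55 vertices and E = 11·4 + 5·10 = 94 edges.
F = 2 − V + E = 2 − 55 + 94 = 41.

41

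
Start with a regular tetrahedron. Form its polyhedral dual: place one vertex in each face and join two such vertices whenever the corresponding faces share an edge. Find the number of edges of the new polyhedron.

The base solid has V = 4, E = 6, F = 4.
The dual swaps V and F and preserves E: V′ = F = 4, E′ = E = 6, F′ = V = 4.

6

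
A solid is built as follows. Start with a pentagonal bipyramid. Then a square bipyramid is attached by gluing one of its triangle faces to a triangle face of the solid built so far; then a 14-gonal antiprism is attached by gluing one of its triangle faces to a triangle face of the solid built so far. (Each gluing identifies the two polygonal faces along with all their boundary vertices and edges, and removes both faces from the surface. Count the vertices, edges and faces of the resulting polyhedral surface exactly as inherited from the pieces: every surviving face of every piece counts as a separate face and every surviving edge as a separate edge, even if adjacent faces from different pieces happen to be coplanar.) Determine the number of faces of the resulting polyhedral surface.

A pentagonal bipyramid: V=7, E=15, F=10.
Attach a square bipyramid (V=6, E=12, F=8) along a 3-gon: merge 3 vertices and 3 edges, delete both glued faces → V=10, E=24, F=16.
Attach a 14-gonal antiprism (V=28, E=56, F=30) along a 3-gon: merge 3 vertices and 3 edges, delete both glued faces → V=35, E=77, F=44.
Check: V − E + F = 35 − 77 + 44 = 2.

44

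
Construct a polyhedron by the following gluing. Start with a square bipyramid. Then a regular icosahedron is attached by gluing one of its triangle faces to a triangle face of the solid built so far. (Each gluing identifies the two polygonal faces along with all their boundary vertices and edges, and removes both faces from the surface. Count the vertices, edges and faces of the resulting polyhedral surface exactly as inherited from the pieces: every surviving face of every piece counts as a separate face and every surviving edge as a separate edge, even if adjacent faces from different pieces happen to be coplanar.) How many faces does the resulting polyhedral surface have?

A square bipyramid: V=6, E=12, F=8.
Attach a regular icosahedron (V=12, E=30, F=20) along a 3-gon: merge 3 vertices and 3 edges, delete both glued faces → V=15, E=39, F=26.
Check: V − E + F = 15 − 39 + 26 = 2.

26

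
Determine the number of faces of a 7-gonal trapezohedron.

14

The n-trapezohedron (dual of the n-antiprism) has V = 2·7 + 2 = 16, E = 4·7 = 28, F = 2·7 = 14.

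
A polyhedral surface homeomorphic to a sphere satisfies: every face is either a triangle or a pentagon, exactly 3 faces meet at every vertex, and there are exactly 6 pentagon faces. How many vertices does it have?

12

Let x be the number of triangles; then F = 6 + x.
Edge–face incidences: 2E = 5·6 + 3·x = 30 + 3x.
Every vertex has degree 3, so 3V = 2E.
Euler: V − E + F = 2 ⇒ (2E)/3 − E + (6 + x) = 2.
Multiply by 6: 2·(2E) − 3·(2E) + 6·(6 + x) = 12, i.e. 36 + 6x − (30 + 3x) = 12.
Collecting terms: 3x + 6 = 12, so 3x = 6, so x = 2.
Then 2E = 30 + 3·2 = 36, so E = 18, V = 2E/3 = 12, F = 6 + 2 = 8.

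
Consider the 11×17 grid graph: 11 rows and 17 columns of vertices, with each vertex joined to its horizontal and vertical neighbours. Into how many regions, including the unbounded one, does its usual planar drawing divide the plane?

161

The grid has V = 11·17 = 187 vertices and E = 11·16 + 17·10 = 346 edges.
F = 2 − V + E = 2 − 187 + 346 = 161.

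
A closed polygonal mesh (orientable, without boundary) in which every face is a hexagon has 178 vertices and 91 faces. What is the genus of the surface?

Every face is a hexagon, so 2E = 6·91 = 546, giving E = 273.
χ = V − E + F = 178 − 273 + 91 = -4.
For a closed orientable surface χ = 2 − 2g, so g = (2 − (-4))/2 = 3.

3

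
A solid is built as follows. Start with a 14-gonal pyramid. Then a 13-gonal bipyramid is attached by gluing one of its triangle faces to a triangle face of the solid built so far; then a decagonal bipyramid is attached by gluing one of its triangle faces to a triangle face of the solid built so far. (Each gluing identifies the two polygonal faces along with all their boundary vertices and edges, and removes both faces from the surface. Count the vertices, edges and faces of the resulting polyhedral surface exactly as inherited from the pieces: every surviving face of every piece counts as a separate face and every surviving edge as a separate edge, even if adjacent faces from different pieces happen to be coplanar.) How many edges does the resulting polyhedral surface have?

91

A 14-gonal pyramid: V=15, E=28, F=15.
Attach a 13-gonal bipyramid (V=15, E=39, F=26) along a 3-gon: merge 3 vertices and 3 edges, delete both glued faces → V=27, E=64, F=39.
Attach a decagonal bipyramid (V=12, E=30, F=20) along a 3-gon: merge 3 vertices and 3 edges, delete both glued faces → V=36, E=91, F=57.
Check: V − E + F = 36 − 91 + 57 = 2.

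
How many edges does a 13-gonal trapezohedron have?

52

The n-trapezohedron (dual of the n-antiprism) has V = 2·13 + 2 = 28, E = 4·13 = 52, F = 2·13 = 26.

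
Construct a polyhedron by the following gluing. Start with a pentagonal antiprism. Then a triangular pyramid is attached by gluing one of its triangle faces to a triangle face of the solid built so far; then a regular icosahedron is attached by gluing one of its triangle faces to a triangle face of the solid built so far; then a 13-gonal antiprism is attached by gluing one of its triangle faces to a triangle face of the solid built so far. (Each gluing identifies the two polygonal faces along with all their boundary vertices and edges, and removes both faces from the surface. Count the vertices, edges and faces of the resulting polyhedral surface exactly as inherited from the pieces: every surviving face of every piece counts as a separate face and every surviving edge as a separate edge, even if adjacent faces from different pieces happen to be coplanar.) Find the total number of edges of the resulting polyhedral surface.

99

A pentagonal antiprism: V=10, E=20, F=12.
Attach a triangular pyramid (V=4, E=6, F=4) along a 3-gon: merge 3 vertices and 3 edges, delete both glued faces → V=11, E=23, F=14.
Attach a regular icosahedron (V=12, E=30, F=20) along a 3-gon: merge 3 vertices and 3 edges, delete both glued faces → V=20, E=50, F=32.
Attach a 13-gonal antiprism (V=26, E=52, F=28) along a 3-gon: merge 3 vertices and 3 edges, delete both glued faces → V=43, E=99, F=58.
Check: V − E + F = 43 − 99 + 58 = 2.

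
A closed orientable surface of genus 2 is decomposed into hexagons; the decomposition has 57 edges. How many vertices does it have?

χ = 2 − 2·2 = -2, and every face is a hexagon so 6F = 2E.
F = 2E/6 = 19. Then V = -2 + E − F = -2 + 57 − 19 = 36.

36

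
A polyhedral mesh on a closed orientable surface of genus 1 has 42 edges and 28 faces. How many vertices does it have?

14

For a closed orientable surface of genus 1, χ = 2 − 2·1 = 0.
V = 0 + E − F = 0 + 42 − 28 = 14.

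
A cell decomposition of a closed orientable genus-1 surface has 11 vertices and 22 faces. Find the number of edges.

33

For a closed orientable surface of genus 1, χ = 2 − 2·1 = 0.
E = V + F − (0) = 11 + 22 − (0) = 33.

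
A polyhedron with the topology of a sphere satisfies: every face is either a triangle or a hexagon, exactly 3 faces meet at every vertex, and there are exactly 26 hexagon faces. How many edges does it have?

84

Let x be the number of triangles; then F = 26 + x.
Edge–face incidences: 2E = 6·26 + 3·x = 156 + 3x.
Every vertex has degree 3, so 3V = 2E.
Euler: V − E + F = 2 ⇒ (2E)/3 − E + (26 + x) = 2.
Multiply by 6: 2·(2E) − 3·(2E) + 6·(26 + x) = 12, i.e. 156 + 6x − (156 + 3x) = 12.
Collecting terms: 3x = 12, so x = 4.
Then 2E = 156 + 3·4 = 168, so E = 84, V = 2E/3 = 56, F = 26 + 4 = 30.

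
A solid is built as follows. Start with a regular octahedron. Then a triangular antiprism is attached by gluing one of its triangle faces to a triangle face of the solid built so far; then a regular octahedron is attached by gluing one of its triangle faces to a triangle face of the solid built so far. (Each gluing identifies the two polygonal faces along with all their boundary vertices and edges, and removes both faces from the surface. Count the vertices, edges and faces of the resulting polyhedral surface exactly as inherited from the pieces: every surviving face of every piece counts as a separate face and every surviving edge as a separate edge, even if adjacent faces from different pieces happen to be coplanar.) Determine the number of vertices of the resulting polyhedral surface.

12

A regular octahedron: V=6, E=12, F=8.
Attach a triangular antiprism (V=6, E=12, F=8) along a 3-gon: merge 3 vertices and 3 edges, delete both glued faces → V=9, E=21, F=14.
Attach a regular octahedron (V=6, E=12, F=8) along a 3-gon: merge 3 vertices and 3 edges, delete both glued faces → V=12, E=30, F=20.
Check: V − E + F = 12 − 30 + 20 = 2.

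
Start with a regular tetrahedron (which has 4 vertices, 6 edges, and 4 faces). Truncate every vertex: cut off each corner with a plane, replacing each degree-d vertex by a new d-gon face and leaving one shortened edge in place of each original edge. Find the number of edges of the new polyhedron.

18

Truncation replaces each original edge-end by a new vertex, so V′ = 2E = 12.
Each original edge survives, and each old vertex of degree d contributes d new edges; summing degrees gives Σd = 2E, so E′ = E + 2E = 3E = 18.
Each original face survives and each original vertex becomes one new face: F′ = F + V = 8.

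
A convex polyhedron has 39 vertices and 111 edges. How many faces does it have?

74

Here V − E + F = 2.
F = 2 − V + E = 2 − 39 + 111 = 74.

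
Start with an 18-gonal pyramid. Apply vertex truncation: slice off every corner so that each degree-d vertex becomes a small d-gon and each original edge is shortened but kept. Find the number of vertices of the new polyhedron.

72

The base solid has V = 19, E = 36, F = 19.
Truncation replaces each original edge-end by a new vertex, so V′ = 2E = 72.
Each original edge survives, and each old vertex of degree d contributes d new edges; summing degrees gives Σd = 2E, so E′ = E + 2E = 3E = 108.
Each original face survives and each original vertex becomes one new face: F′ = F + V = 38.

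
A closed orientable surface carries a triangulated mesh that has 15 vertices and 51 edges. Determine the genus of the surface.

Every face is a triangle and each edge borders two faces, so 3F = 2·51, giving F = 34.
χ = V − E + F = 15 − 51 + 34 = -2.
For a closed orientable surface χ = 2 − 2g, so g = (2 − (-2))/2 = 2.

2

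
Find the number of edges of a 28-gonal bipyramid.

A bipyramid over an n-gon has 2n triangular faces and n + 2 vertices: V = 28 + 2 = 30, E = 3·28 = 84, F = 2·28 = 56.
Check: V − E + F = 30 − 84 + 56 = 2.

84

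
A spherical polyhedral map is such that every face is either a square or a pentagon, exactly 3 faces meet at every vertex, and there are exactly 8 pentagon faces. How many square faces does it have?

Let x be the number of squares; then F = 8 + x.
Edge–face incidences: 2E = 5·8 + 4·x = 40 + 4x.
Every vertex has degree 3, so 3V = 2E.
Euler: V − E + F = 2 ⇒ (2E)/3 − E + (8 + x) = 2.
Multiply by 6: 2·(2E) − 3·(2E) + 6·(8 + x) = 12, i.e. 48 + 6x − (40 + 4x) = 12.
Collecting terms: 2x + 8 = 12, so 2x = 4, so x = 2.
Then 2E = 40 + 4·2 = 48, so E = 24, V = 2E/3 = 16, F = 8 + 2 = 10.

2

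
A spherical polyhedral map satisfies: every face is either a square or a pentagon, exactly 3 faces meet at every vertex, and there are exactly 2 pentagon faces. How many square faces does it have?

Let x be the number of squares; then F = 2 + x.
Edge–face incidences: 2E = 5·2 + 4·x = 10 + 4x.
Every vertex has degree 3, so 3V = 2E.
Euler: V − E + F = 2 ⇒ (2E)/3 − E + (2 + x) = 2.
Multiply by 6: 2·(2E) − 3·(2E) + 6·(2 + x) = 12, i.e. 12 + 6x − (10 + 4x) = 12.
Collecting terms: 2x + 2 = 12, so 2x = 10, so x = 5.
Then 2E = 10 + 4·5 = 30, so E = 15, V = 2E/3 = 10, F = 2 + 5 = 7.

5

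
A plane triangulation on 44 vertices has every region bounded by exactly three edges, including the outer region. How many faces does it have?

In a plane triangulation 3F = 2E and V − E + F = 2, so F = 2V − 4 = 2·44 − 4 = 84.

84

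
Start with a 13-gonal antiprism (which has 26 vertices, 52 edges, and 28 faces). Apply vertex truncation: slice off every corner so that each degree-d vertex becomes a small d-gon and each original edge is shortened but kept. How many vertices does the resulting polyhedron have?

Truncation replaces each original edge-end by a new vertex, so V′ = 2E = 104.
Each original edge survives, and each old vertex of degree d contributes d new edges; summing degrees gives Σd = 2E, so E′ = E + 2E = 3E = 156.
Each original face survives and each original vertex becomes one new face: F′ = F + V = 54.

104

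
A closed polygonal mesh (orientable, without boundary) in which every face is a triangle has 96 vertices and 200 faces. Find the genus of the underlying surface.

Every face is a triangle, so 2E = 3·200 = 600, giving E = 300.
χ = V − E + F = 96 − 300 + 200 = -4.
For a closed orientable surface χ = 2 − 2g, so g = (2 − (-4))/2 = 3.

3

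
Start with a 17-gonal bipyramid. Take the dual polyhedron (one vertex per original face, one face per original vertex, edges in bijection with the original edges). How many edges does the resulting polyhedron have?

The base solid has V = 19, E = 51, F = 34.
The dual swaps V and F and preserves E: V′ = F = 34, E′ = E = 51, F′ = V = 19.

51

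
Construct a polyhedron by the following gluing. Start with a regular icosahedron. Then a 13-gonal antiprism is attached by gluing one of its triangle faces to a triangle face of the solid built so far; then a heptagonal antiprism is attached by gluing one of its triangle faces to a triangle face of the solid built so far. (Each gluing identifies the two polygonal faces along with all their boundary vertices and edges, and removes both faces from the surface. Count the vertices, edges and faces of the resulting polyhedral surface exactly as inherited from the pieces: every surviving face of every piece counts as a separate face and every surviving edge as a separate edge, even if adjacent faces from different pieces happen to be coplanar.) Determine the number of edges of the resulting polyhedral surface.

A regular icosahedron: V=12, E=30, F=20.
Attach a 13-gonal antiprism (V=26, E=52, F=28) along a 3-gon: merge 3 vertices and 3 edges, delete both glued faces → V=35, E=79, F=46.
Attach a heptagonal antiprism (V=14, E=28, F=16) along a 3-gon: merge 3 vertices and 3 edges, delete both glued faces → V=46, E=104, F=60.
Check: V − E + F = 46 − 104 + 60 = 2.

104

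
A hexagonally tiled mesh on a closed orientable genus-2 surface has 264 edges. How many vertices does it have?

174

χ = 2 − 2·2 = -2, and every face is a hexagon so 6F = 2E.
F = 2E/6 = 88. Then V = -2 + E − F = -2 + 264 − 88 = 174.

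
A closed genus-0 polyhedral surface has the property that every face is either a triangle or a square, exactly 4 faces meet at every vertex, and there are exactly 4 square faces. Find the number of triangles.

8

Let x be the number of triangles; then F = 4 + x.
Edge–face incidences: 2E = 4·4 + 3·x = 16 + 3x.
Every vertex has degree 4, so 4V = 2E.
Euler: V − E + F = 2 ⇒ (2E)/4 − E + (4 + x) = 2.
Multiply by 8: 2·(2E) − 4·(2E) + 8·(4 + x) = 16, i.e. 32 + 8x − 2·(16 + 3x) = 16.
Collecting terms: 2x = 16, so x = 8.
Then 2E = 16 + 3·8 = 40, so E = 20, V = 2E/4 = 10, F = 4 + 8 = 12.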